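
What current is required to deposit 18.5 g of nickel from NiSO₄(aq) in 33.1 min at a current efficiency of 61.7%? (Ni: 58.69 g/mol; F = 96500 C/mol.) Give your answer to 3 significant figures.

49.6 A

n(Ni) = 18.5 / 58.69 = 0.3152 mol
Ni²⁺ + 2e⁻ → Ni, so n(e⁻) = 2 × 0.3152 = 0.6304 mol
Q = 0.6304 × 96500 / 0.617 = 98600 C
I = Q / t = 98600 / 1986 s = 49.6 A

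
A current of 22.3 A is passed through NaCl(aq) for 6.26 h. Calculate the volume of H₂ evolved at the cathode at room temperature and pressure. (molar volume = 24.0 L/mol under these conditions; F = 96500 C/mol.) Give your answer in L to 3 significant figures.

Charge passed = 22.3 × 22536 = 5.026×10^5 C
n(e⁻) = 5.026×10^5 / 96500 = 5.208 mol
2H⁺ + 2e⁻ → H₂, so n(H₂) = 5.208 / 2 = 2.604 mol
V = 2.604 × 24.0 = 62.50 L

62.5 L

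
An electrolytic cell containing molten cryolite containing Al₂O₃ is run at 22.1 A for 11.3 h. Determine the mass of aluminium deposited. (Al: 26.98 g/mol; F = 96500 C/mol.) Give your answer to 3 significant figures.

Q = 22.1 A × 40680 s = 8.990×10^5 C
Moles of electrons = 8.990×10^5 / 96500 = 9.316 mol
Al³⁺ + 3e⁻ → Al, so n(Al) = 9.316 / 3 = 3.105 mol
m = 3.105 × 26.98 = 83.8 g

83.8 g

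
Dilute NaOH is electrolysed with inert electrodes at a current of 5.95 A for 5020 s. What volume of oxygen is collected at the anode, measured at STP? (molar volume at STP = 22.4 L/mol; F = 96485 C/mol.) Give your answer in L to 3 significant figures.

Q = 5.95 A × 5020 s = 29870 C
Moles of electrons = 29870 / 96485 = 0.3096 mol
2H₂O → O₂ + 4H⁺ + 4e⁻, so n(O₂) = 0.3096 / 4 = 0.07740 mol
V = 0.07740 × 22.4 = 1.734 L

1.73 L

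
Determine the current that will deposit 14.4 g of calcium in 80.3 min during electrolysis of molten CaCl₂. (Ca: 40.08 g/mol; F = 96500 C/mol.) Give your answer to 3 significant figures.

n(Ca) = 14.4 / 40.08 = 0.3593 mol
Ca²⁺ + 2e⁻ → Ca, so n(e⁻) = 2 × 0.3593 = 0.7186 mol
Q = 0.7186 × 96500 = 69340 C
I = Q / t = 69340 / 4818 s = 14.4 A

14.4 A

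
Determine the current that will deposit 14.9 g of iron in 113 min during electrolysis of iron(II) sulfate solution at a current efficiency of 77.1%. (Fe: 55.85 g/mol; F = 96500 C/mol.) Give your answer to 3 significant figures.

n(Fe) = 14.9 / 55.85 = 0.2668 mol
Fe²⁺ + 2e⁻ → Fe, so n(e⁻) = 2 × 0.2668 = 0.5336 mol
Q = 0.5336 × 96500 / 0.771 = 66790 C
I = Q / t = 66790 / 6780 s = 9.85 A

9.85 A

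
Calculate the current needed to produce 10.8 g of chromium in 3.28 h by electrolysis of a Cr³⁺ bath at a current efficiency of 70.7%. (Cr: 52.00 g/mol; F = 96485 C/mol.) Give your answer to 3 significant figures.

n(Cr) = 10.8 / 52.00 = 0.2077 mol
Cr³⁺ + 3e⁻ → Cr, so n(e⁻) = 3 × 0.2077 = 0.6231 mol
Q = 0.6231 × 96485 / 0.707 = 85040 C
I = Q / t = 85040 / 11808 s = 7.20 A

7.20 A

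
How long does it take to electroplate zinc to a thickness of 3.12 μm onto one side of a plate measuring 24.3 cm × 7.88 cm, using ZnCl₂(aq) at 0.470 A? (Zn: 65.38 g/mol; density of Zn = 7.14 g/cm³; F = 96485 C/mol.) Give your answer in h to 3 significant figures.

0.744 h

Plated area = 24.3 × 7.88 = 191.5 cm²
Volume = 191.5 × 3.12×10⁻⁴ cm = 0.05975 cm³
m(Zn) = 0.05975 × 7.14 = 0.4266 g
n(Zn) = 0.4266 / 65.38 = 0.006525 mol; n(e⁻) = 2 × 0.006525 = 0.01305 mol
Q = 0.01305 × 96485 = 1259 C
t = 1259 / 0.470 = 2679 s = 0.744 h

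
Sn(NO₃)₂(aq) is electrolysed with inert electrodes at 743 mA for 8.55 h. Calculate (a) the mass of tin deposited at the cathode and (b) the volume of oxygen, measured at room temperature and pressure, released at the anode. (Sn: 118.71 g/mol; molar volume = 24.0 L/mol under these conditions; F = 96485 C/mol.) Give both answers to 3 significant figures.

14.1 g Sn; 1.42 L O₂

Q = 0.743 × 30780 = 22870 C; n(e⁻) = 22870 / 96485 = 0.2370 mol
Cathode: Sn²⁺ + 2e⁻ → Sn → n(Sn) = 0.2370/2 = 0.1185 mol → 14.1 g
Anode: 2H₂O → O₂ + 4H⁺ + 4e⁻ → n(O₂) = 0.2370/4 = 0.05925 mol → 1.42 L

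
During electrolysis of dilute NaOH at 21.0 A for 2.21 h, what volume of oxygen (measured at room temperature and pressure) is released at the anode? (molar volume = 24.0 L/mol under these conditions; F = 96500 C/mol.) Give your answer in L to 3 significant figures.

10.4 L

Q = It = 21.0 × 7956 = 1.671×10^5 C
Moles of electrons = 1.671×10^5 / 96500 = 1.732 mol
2H₂O → O₂ + 4H⁺ + 4e⁻, so n(O₂) = 1.732 / 4 = 0.4330 mol
V = 0.4330 × 24.0 = 10.39 L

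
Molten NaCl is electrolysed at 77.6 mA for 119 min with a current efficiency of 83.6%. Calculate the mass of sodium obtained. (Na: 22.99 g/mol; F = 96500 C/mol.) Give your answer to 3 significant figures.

Q = 0.0776 × 7140 = 554.1 C
n(e⁻) = 554.1 / 96500 = 0.005742 mol
Na⁺ + e⁻ → Na, so theoretical m(Na) = 0.005742 × 22.99 = 0.1320 g
Actual mass = 83.6% × 0.1320 = 0.110 g

0.110 g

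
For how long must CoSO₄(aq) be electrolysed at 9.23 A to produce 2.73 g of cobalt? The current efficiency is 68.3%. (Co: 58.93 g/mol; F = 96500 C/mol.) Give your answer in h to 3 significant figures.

n(Co) = 2.73 / 58.93 = 0.04633 mol
Co²⁺ + 2e⁻ → Co, so n(e⁻) = 2 × 0.04633 = 0.09266 mol
Q = 0.09266 × 96500 / 0.683 = 13090 C
t = Q / I = 13090 / 9.23 = 1418 s = 0.394 h

0.394 h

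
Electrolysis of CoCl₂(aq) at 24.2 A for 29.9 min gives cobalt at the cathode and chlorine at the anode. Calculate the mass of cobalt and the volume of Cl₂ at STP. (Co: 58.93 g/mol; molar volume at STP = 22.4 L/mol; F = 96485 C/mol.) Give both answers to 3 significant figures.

Q = 24.2 × 1794 = 43410 C; n(e⁻) = 43410 / 96485 = 0.4499 mol
Cathode: Co²⁺ + 2e⁻ → Co → n(Co) = 0.4499/2 = 0.2250 mol → 13.3 g
Anode: 2Cl⁻ → Cl₂ + 2e⁻ → n(Cl₂) = 0.4499/2 = 0.2250 mol → 5.04 L

13.3 g Co; 5.04 L Cl₂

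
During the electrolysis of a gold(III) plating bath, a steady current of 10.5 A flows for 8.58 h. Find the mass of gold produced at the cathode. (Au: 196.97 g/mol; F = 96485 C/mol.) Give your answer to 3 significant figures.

221 g

Q = It = 10.5 × 30888 = 3.243×10^5 C
n(e⁻) = Q/F = 3.243×10^5/96485 = 3.361 mol
Au³⁺ + 3e⁻ → Au, so n(Au) = 3.361 / 3 = 1.120 mol
m = 1.120 × 196.97 = 221 g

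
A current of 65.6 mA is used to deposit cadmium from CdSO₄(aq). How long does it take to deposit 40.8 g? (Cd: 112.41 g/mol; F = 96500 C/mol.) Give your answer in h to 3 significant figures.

297 h

n(Cd) = 40.8 / 112.41 = 0.3630 mol
Cd²⁺ + 2e⁻ → Cd, so n(e⁻) = 2 × 0.3630 = 0.7260 mol
Q = 0.7260 × 96500 = 70060 C
t = Q / I = 70060 / 0.0656 = 1.068×10^6 s = 297 h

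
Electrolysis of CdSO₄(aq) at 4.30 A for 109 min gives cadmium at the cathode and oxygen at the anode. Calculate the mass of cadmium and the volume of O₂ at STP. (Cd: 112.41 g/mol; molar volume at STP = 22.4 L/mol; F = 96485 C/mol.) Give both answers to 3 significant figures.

Q = 4.30 × 6540 = 28120 C; n(e⁻) = 28120 / 96485 = 0.2914 mol
Cathode: Cd²⁺ + 2e⁻ → Cd → n(Cd) = 0.2914/2 = 0.1457 mol → 16.4 g
Anode: 2H₂O → O₂ + 4H⁺ + 4e⁻ → n(O₂) = 0.2914/4 = 0.07285 mol → 1.63 L

16.4 g Cd; 1.63 L O₂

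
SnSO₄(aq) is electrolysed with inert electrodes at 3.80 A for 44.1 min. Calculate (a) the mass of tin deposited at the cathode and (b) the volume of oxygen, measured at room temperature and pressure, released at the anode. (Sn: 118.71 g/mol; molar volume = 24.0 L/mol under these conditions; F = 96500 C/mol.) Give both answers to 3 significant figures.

6.18 g Sn; 0.625 L O₂

Q = 3.80 × 2646 = 10050 C; n(e⁻) = 10050 / 96500 = 0.1041 mol
Cathode: Sn²⁺ + 2e⁻ → Sn → n(Sn) = 0.1041/2 = 0.05205 mol → 6.18 g
Anode: 2H₂O → O₂ + 4H⁺ + 4e⁻ → n(O₂) = 0.1041/4 = 0.02603 mol → 0.625 L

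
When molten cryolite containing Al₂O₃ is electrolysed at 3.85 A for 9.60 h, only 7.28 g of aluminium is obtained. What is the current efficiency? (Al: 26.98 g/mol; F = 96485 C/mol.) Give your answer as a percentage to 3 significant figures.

Q = 3.85 × 34560 = 1.331×10^5 C
n(e⁻) = 1.331×10^5 / 96485 = 1.379 mol
Al³⁺ + 3e⁻ → Al, so theoretical n(Al) = 0.4597 mol → 12.40 g
Efficiency = 7.28 / 12.40 = 0.5871 = 58.7%

58.7%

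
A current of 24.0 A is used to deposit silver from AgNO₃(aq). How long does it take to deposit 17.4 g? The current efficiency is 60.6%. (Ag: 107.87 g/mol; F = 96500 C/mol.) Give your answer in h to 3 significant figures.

0.297 h

n(Ag) = 17.4 / 107.87 = 0.1613 mol
Ag⁺ + e⁻ → Ag, so n(e⁻) = 0.1613 mol
Q = 0.1613 × 96500 / 0.606 = 25690 C
t = Q / I = 25690 / 24.0 = 1070 s = 0.297 h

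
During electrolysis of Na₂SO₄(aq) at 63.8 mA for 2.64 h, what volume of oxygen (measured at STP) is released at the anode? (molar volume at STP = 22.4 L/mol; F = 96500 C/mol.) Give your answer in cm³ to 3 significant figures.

35.2 cm³

Charge passed = 0.0638 × 9504 = 606.4 C
n(e⁻) = Q/F = 606.4/96500 = 0.006284 mol
2H₂O → O₂ + 4H⁺ + 4e⁻, so n(O₂) = 0.006284 / 4 = 0.001571 mol
V = 0.001571 × 22.4 = 0.03519 L
= 35.2 cm³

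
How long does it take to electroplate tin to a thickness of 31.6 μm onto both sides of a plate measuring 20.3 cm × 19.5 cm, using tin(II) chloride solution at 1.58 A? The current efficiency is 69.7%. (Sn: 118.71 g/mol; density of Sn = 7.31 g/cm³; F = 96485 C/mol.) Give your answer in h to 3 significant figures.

7.50 h

Plated area = 2 × 20.3 × 19.5 = 791.7 cm²
Volume = 791.7 × 31.6×10⁻⁴ cm = 2.502 cm³
m(Sn) = 2.502 × 7.31 = 18.29 g
n(Sn) = 18.29 / 118.71 = 0.1541 mol; n(e⁻) = 2 × 0.1541 = 0.3082 mol
Q = 0.3082 × 96485 / 0.697 = 42660 C
t = 42660 / 1.58 = 27000 s = 7.50 h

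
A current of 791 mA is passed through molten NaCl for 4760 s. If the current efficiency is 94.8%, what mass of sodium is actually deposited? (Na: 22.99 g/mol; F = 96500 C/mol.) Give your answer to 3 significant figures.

Q = 0.791 × 4760 = 3765 C
n(e⁻) = 3765 / 96500 = 0.03902 mol
Na⁺ + e⁻ → Na, so theoretical m(Na) = 0.03902 × 22.99 = 0.8971 g
Actual mass = 94.8% × 0.8971 = 0.850 g

0.850 g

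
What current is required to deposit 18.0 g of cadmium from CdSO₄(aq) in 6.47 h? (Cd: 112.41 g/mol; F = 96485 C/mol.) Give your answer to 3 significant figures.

n(Cd) = 18.0 / 112.41 = 0.1601 mol
Cd²⁺ + 2e⁻ → Cd, so n(e⁻) = 2 × 0.1601 = 0.3202 mol
Q = 0.3202 × 96485 = 30890 C
I = Q / t = 30890 / 23292 s = 1.33 A

1.33 A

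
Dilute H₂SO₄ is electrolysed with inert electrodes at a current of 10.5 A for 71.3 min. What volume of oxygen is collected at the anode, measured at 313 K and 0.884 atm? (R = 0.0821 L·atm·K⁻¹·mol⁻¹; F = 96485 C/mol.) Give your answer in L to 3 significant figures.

Q = 10.5 A × 4278 s = 44920 C
Moles of electrons = 44920 / 96485 = 0.4656 mol
2H₂O → O₂ + 4H⁺ + 4e⁻, so n(O₂) = 0.4656 / 4 = 0.1164 mol
V = nRT/P = 0.1164 × 0.0821 × 313 / 0.884 = 3.384 L

3.38 L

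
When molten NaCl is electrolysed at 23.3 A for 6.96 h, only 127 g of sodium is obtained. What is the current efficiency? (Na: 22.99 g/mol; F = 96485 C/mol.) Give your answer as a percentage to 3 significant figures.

91.3%

Q = 23.3 × 25056 = 5.838×10^5 C
n(e⁻) = 5.838×10^5 / 96485 = 6.051 mol
Na⁺ + e⁻ → Na, so theoretical n(Na) = 6.051 mol → 139.1 g
Efficiency = 127 / 139.1 = 0.9130 = 91.3%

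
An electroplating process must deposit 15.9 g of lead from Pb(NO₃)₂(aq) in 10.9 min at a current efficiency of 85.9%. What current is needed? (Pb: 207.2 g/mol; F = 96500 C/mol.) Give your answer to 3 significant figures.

n(Pb) = 15.9 / 207.2 = 0.07674 mol
Pb²⁺ + 2e⁻ → Pb, so n(e⁻) = 2 × 0.07674 = 0.1535 mol
Q = 0.1535 × 96500 / 0.859 = 17240 C
I = Q / t = 17240 / 654 s = 26.4 A

26.4 A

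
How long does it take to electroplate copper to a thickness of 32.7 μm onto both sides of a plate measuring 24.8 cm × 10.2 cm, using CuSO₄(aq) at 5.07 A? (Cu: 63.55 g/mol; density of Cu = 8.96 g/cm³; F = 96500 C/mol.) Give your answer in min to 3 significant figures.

148 min

Plated area = 2 × 24.8 × 10.2 = 505.9 cm²
Volume = 505.9 × 32.7×10⁻⁴ cm = 1.654 cm³
m(Cu) = 1.654 × 8.96 = 14.82 g
n(Cu) = 14.82 / 63.55 = 0.2332 mol; n(e⁻) = 2 × 0.2332 = 0.4664 mol
Q = 0.4664 × 96500 = 45010 C
t = 45010 / 5.07 = 8878 s = 148 min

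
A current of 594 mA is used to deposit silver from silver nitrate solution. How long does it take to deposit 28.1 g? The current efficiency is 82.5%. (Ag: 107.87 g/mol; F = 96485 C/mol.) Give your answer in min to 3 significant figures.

n(Ag) = 28.1 / 107.87 = 0.2605 mol
Ag⁺ + e⁻ → Ag, so n(e⁻) = 0.2605 mol
Q = 0.2605 × 96485 / 0.825 = 30470 C
t = Q / I = 30470 / 0.594 = 51300 s = 855 min

855 min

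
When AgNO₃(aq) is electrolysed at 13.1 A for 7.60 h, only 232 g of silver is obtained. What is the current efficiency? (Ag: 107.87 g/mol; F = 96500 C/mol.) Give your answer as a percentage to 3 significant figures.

57.9%

Q = 13.1 × 27360 = 3.584×10^5 C
n(e⁻) = 3.584×10^5 / 96500 = 3.714 mol
Ag⁺ + e⁻ → Ag, so theoretical n(Ag) = 3.714 mol → 400.6 g
Efficiency = 232 / 400.6 = 0.5791 = 57.9%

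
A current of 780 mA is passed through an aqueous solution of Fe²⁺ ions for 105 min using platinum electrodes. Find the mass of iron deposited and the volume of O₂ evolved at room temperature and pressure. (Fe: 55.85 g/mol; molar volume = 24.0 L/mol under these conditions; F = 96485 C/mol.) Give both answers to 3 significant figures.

Q = 0.780 × 6300 = 4914 C; n(e⁻) = 4914 / 96485 = 0.05093 mol
Cathode: Fe²⁺ + 2e⁻ → Fe → n(Fe) = 0.05093/2 = 0.02547 mol → 1.42 g
Anode: 2H₂O → O₂ + 4H⁺ + 4e⁻ → n(O₂) = 0.05093/4 = 0.01273 mol → 0.306 L

1.42 g Fe; 0.306 L O₂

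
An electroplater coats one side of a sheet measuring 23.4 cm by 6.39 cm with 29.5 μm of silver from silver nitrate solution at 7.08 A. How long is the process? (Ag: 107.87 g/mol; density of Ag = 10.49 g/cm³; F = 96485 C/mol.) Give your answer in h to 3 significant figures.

Plated area = 23.4 × 6.39 = 149.5 cm²
Volume = 149.5 × 29.5×10⁻⁴ cm = 0.4410 cm³
m(Ag) = 0.4410 × 10.49 = 4.626 g
n(Ag) = 4.626 / 107.87 = 0.04288 mol; n(e⁻) = 0.04288 mol
Q = 0.04288 × 96485 = 4137 C
t = 4137 / 7.08 = 584.3 s = 0.162 h

0.162 h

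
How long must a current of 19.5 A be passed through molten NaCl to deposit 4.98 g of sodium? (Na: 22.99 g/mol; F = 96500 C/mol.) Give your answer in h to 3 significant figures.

0.298 h

n(Na) = 4.98 / 22.99 = 0.2166 mol
Na⁺ + e⁻ → Na, so n(e⁻) = 0.2166 mol
Q = 0.2166 × 96500 = 20900 C
t = Q / I = 20900 / 19.5 = 1072 s = 0.298 h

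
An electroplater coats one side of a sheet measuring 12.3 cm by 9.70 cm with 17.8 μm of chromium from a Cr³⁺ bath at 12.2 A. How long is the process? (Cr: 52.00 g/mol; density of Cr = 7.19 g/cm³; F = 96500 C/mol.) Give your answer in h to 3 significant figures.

0.194 h

Plated area = 12.3 × 9.70 = 119.3 cm²
Volume = 119.3 × 17.8×10⁻⁴ cm = 0.2124 cm³
m(Cr) = 0.2124 × 7.19 = 1.527 g
n(Cr) = 1.527 / 52.00 = 0.02937 mol; n(e⁻) = 3 × 0.02937 = 0.08811 mol
Q = 0.08811 × 96500 = 8503 C
t = 8503 / 12.2 = 697.0 s = 0.194 h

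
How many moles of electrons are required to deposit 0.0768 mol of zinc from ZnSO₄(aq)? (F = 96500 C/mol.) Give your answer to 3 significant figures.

0.154 mol

Zn²⁺ + 2e⁻ → Zn, so n(e⁻) = 2 × 0.0768 = 0.1536 mol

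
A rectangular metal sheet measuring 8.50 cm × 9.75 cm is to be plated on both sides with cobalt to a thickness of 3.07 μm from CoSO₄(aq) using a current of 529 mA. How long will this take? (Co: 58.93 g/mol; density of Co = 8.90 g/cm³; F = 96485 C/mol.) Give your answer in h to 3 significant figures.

0.779 h

Plated area = 2 × 8.50 × 9.75 = 165.8 cm²
Volume = 165.8 × 3.07×10⁻⁴ cm = 0.05090 cm³
m(Co) = 0.05090 × 8.90 = 0.4530 g
n(Co) = 0.4530 / 58.93 = 0.007687 mol; n(e⁻) = 2 × 0.007687 = 0.01537 mol
Q = 0.01537 × 96485 = 1483 C
t = 1483 / 0.529 = 2803 s = 0.779 h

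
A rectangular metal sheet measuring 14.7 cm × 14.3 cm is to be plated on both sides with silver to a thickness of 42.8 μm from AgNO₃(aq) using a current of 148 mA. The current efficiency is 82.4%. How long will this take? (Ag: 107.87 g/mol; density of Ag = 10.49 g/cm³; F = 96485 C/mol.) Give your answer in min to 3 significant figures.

Plated area = 2 × 14.7 × 14.3 = 420.4 cm²
Volume = 420.4 × 42.8×10⁻⁴ cm = 1.799 cm³
m(Ag) = 1.799 × 10.49 = 18.87 g
n(Ag) = 18.87 / 107.87 = 0.1749 mol; n(e⁻) = 0.1749 mol
Q = 0.1749 × 96485 / 0.824 = 20480 C
t = 20480 / 0.148 = 1.384×10^5 s = 2310 min

2310 min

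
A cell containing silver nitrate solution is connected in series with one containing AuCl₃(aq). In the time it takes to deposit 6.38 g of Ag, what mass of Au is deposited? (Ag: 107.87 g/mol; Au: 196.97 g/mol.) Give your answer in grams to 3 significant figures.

n(Ag) = 6.38 / 107.87 = 0.05915 mol
Ag⁺ + e⁻ → Ag, so n(e⁻) = 0.05915 mol
The cells are in series, so the same charge (and hence the same n(e⁻) = 0.05915 mol) passes through both.
Au³⁺ + 3e⁻ → Au, so n(Au) = 0.05915 / 3 = 0.01972 mol
m(Au) = 0.01972 × 196.97 = 3.88 g

3.88 g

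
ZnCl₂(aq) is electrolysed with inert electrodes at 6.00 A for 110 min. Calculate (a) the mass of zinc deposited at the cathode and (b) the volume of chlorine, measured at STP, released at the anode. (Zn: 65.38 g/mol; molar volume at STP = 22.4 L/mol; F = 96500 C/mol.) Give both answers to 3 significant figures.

Q = 6.00 × 6600 = 39600 C; n(e⁻) = 39600 / 96500 = 0.4104 mol
Cathode: Zn²⁺ + 2e⁻ → Zn → n(Zn) = 0.4104/2 = 0.2052 mol → 13.4 g
Anode: 2Cl⁻ → Cl₂ + 2e⁻ → n(Cl₂) = 0.4104/2 = 0.2052 mol → 4.60 L

13.4 g Zn; 4.60 L Cl₂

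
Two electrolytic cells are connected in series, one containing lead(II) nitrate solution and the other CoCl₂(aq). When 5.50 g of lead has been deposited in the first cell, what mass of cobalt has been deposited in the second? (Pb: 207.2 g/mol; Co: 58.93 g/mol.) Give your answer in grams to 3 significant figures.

1.56 g

n(Pb) = 5.50 / 207.2 = 0.02654 mol
Pb²⁺ + 2e⁻ → Pb, so n(e⁻) = 2 × 0.02654 = 0.05308 mol
Same current for the same time ⇒ same n(e⁻) = 0.05308 mol in both cells.
Co²⁺ + 2e⁻ → Co, so n(Co) = 0.05308 / 2 = 0.02654 mol
m(Co) = 0.02654 × 58.93 = 1.56 g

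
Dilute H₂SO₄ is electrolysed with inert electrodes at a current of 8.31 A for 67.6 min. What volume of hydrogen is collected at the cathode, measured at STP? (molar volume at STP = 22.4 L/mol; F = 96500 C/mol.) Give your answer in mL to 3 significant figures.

Q = It = 8.31 × 4056 = 33710 C
n(e⁻) = 33710 / 96500 = 0.3493 mol
2H⁺ + 2e⁻ → H₂, so n(H₂) = 0.3493 / 2 = 0.1747 mol
V = 0.1747 × 22.4 = 3.913 L
= 3910 mL

3910 mL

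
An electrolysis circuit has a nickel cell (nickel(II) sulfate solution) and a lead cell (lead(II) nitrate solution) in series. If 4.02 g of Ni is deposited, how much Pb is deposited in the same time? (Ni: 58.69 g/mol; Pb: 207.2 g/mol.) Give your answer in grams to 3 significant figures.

n(Ni) = 4.02 / 58.69 = 0.06850 mol
Ni²⁺ + 2e⁻ → Ni, so n(e⁻) = 2 × 0.06850 = 0.1370 mol
The cells are in series, so the same charge (and hence the same n(e⁻) = 0.1370 mol) passes through both.
Pb²⁺ + 2e⁻ → Pb, so n(Pb) = 0.1370 / 2 = 0.06850 mol
m(Pb) = 0.06850 × 207.2 = 14.2 g

14.2 g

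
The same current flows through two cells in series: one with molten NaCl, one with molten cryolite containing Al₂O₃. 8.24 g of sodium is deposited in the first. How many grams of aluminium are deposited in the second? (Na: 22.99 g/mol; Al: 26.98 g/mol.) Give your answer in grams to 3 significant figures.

n(Na) = 8.24 / 22.99 = 0.3584 mol
Na⁺ + e⁻ → Na, so n(e⁻) = 0.3584 mol
The cells are in series, so the same charge (and hence the same n(e⁻) = 0.3584 mol) passes through both.
Al³⁺ + 3e⁻ → Al, so n(Al) = 0.3584 / 3 = 0.1195 mol
m(Al) = 0.1195 × 26.98 = 3.22 g

3.22 g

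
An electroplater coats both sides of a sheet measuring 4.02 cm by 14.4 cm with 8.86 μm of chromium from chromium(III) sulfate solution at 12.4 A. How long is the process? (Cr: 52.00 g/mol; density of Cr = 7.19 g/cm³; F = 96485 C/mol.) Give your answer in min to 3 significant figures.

Plated area = 2 × 4.02 × 14.4 = 115.8 cm²
Volume = 115.8 × 8.86×10⁻⁴ cm = 0.1026 cm³
m(Cr) = 0.1026 × 7.19 = 0.7377 g
n(Cr) = 0.7377 / 52.00 = 0.01419 mol; n(e⁻) = 3 × 0.01419 = 0.04257 mol
Q = 0.04257 × 96485 = 4107 C
t = 4107 / 12.4 = 331.2 s = 5.52 min

5.52 min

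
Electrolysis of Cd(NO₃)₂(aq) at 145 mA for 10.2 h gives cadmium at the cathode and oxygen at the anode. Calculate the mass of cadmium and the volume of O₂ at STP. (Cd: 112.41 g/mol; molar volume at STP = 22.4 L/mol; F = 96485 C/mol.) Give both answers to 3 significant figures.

3.10 g Cd; 0.309 L O₂

Q = 0.145 × 36720 = 5324 C; n(e⁻) = 5324 / 96485 = 0.05518 mol
Cathode: Cd²⁺ + 2e⁻ → Cd → n(Cd) = 0.05518/2 = 0.02759 mol → 3.10 g
Anode: 2H₂O → O₂ + 4H⁺ + 4e⁻ → n(O₂) = 0.05518/4 = 0.01380 mol → 0.309 L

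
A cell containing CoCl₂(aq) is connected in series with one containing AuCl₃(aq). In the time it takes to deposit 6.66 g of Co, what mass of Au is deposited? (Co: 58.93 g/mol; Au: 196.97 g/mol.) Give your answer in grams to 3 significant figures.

n(Co) = 6.66 / 58.93 = 0.1130 mol
Co²⁺ + 2e⁻ → Co, so n(e⁻) = 2 × 0.1130 = 0.2260 mol
In series, the same 0.2260 mol of electrons flows through the second cell.
Au³⁺ + 3e⁻ → Au, so n(Au) = 0.2260 / 3 = 0.07533 mol
m(Au) = 0.07533 × 196.97 = 14.8 g

14.8 g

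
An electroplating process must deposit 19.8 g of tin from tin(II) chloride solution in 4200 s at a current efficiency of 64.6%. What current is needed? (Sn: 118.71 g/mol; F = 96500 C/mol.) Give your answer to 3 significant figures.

n(Sn) = 19.8 / 118.71 = 0.1668 mol
Sn²⁺ + 2e⁻ → Sn, so n(e⁻) = 2 × 0.1668 = 0.3336 mol
Q = 0.3336 × 96500 / 0.646 = 49830 C
I = Q / t = 49830 / 4200 s = 11.9 A

11.9 A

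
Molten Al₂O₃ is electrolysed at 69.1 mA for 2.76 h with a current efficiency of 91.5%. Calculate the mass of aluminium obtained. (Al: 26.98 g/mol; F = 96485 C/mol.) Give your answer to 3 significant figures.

Q = 0.0691 × 9936 = 686.6 C
n(e⁻) = 686.6 / 96485 = 0.007116 mol
Al³⁺ + 3e⁻ → Al, so theoretical m(Al) = 0.002372 × 26.98 = 0.06400 g
Actual mass = 91.5% × 0.06400 = 0.0586 g

0.0586 g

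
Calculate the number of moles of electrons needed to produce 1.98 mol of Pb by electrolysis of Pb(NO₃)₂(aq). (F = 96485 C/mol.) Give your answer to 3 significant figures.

3.96 mol

Pb²⁺ + 2e⁻ → Pb, so n(e⁻) = 2 × 1.98 = 3.960 mol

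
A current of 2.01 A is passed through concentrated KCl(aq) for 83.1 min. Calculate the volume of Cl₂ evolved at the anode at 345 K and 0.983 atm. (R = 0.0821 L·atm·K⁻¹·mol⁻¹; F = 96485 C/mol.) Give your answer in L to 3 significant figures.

1.50 L

Charge passed = 2.01 × 4986 = 10020 C
n(e⁻) = 10020 / 96485 = 0.1039 mol
2Cl⁻ → Cl₂ + 2e⁻, so n(Cl₂) = 0.1039 / 2 = 0.05195 mol
V = nRT/P = 0.05195 × 0.0821 × 345 / 0.983 = 1.497 L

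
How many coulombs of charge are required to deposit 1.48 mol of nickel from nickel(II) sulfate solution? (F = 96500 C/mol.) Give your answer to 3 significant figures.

2.86×10^5 C

Ni²⁺ + 2e⁻ → Ni, so n(e⁻) = 2 × 1.48 = 2.960 mol
Q = 2.960 × 96500 = 2.856×10^5 C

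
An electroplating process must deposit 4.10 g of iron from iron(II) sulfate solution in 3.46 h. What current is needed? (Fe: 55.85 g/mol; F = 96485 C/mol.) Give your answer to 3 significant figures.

1.14 A

n(Fe) = 4.10 / 55.85 = 0.07341 mol
Fe²⁺ + 2e⁻ → Fe, so n(e⁻) = 2 × 0.07341 = 0.1468 mol
Q = 0.1468 × 96485 = 14160 C
I = Q / t = 14160 / 12456 s = 1.14 A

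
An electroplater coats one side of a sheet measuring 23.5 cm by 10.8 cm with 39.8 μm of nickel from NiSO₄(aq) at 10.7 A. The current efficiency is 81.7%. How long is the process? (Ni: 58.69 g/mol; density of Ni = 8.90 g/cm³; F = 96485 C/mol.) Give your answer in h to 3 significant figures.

0.939 h

Plated area = 23.5 × 10.8 = 253.8 cm²
Volume = 253.8 × 39.8×10⁻⁴ cm = 1.010 cm³
m(Ni) = 1.010 × 8.90 = 8.989 g
n(Ni) = 8.989 / 58.69 = 0.1532 mol; n(e⁻) = 2 × 0.1532 = 0.3064 mol
Q = 0.3064 × 96485 / 0.817 = 36180 C
t = 36180 / 10.7 = 3381 s = 0.939 h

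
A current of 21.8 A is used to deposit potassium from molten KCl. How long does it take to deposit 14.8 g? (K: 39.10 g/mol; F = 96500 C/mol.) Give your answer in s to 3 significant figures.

n(K) = 14.8 / 39.10 = 0.3785 mol
K⁺ + e⁻ → K, so n(e⁻) = 0.3785 mol
Q = 0.3785 × 96500 = 36530 C
t = Q / I = 36530 / 21.8 = 1676 s

1680 s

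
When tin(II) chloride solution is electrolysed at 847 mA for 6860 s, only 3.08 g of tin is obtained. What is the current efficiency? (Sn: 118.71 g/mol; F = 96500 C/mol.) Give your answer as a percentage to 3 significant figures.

86.2%

Q = 0.847 × 6860 = 5810 C
n(e⁻) = 5810 / 96500 = 0.06021 mol
Sn²⁺ + 2e⁻ → Sn, so theoretical n(Sn) = 0.03011 mol → 3.574 g
Efficiency = 3.08 / 3.574 = 0.8618 = 86.2%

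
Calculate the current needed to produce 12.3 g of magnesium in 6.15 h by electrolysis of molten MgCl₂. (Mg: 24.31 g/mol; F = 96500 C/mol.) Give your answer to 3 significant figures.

4.41 A

n(Mg) = 12.3 / 24.31 = 0.5060 mol
Mg²⁺ + 2e⁻ → Mg, so n(e⁻) = 2 × 0.5060 = 1.012 mol
Q = 1.012 × 96500 = 97660 C
I = Q / t = 97660 / 22140 s = 4.41 A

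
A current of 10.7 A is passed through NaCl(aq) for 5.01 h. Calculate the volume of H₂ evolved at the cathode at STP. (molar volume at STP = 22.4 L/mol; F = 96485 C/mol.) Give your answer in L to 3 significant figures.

22.4 L

Q = It = 10.7 × 18036 = 1.930×10^5 C
n(e⁻) = 1.930×10^5 / 96485 = 2.000 mol
2H⁺ + 2e⁻ → H₂, so n(H₂) = 2.000 / 2 = 1.000 mol
V = 1.000 × 22.4 = 22.40 L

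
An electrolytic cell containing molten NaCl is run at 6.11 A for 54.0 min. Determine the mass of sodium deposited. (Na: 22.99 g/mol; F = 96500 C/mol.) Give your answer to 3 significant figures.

Q = 6.11 A × 3240 s = 19800 C
Moles of electrons = 19800 / 96500 = 0.2052 mol
Na⁺ + e⁻ → Na, so n(Na) = 0.2052 mol
m = 0.2052 × 22.99 = 4.72 g

4.72 g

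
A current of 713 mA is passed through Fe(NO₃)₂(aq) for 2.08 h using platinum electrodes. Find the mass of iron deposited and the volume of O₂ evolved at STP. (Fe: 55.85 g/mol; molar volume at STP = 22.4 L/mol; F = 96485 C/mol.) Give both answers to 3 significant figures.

1.55 g Fe; 0.310 L O₂

Q = 0.713 × 7488 = 5339 C; n(e⁻) = 5339 / 96485 = 0.05534 mol
Cathode: Fe²⁺ + 2e⁻ → Fe → n(Fe) = 0.05534/2 = 0.02767 mol → 1.55 g
Anode: 2H₂O → O₂ + 4H⁺ + 4e⁻ → n(O₂) = 0.05534/4 = 0.01384 mol → 0.310 L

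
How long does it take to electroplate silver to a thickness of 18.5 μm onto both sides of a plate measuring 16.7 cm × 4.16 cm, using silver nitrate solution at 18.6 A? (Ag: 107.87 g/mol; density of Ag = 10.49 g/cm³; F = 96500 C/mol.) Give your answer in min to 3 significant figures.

Plated area = 2 × 16.7 × 4.16 = 138.9 cm²
Volume = 138.9 × 18.5×10⁻⁴ cm = 0.2570 cm³
m(Ag) = 0.2570 × 10.49 = 2.696 g
n(Ag) = 2.696 / 107.87 = 0.02499 mol; n(e⁻) = 0.02499 mol
Q = 0.02499 × 96500 = 2412 C
t = 2412 / 18.6 = 129.7 s = 2.16 min

2.16 min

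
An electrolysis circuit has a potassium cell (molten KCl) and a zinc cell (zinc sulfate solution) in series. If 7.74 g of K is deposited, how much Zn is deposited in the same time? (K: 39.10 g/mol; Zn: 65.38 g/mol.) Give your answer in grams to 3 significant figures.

6.47 g

n(K) = 7.74 / 39.10 = 0.1980 mol
K⁺ + e⁻ → K, so n(e⁻) = 0.1980 mol
The cells are in series, so the same charge (and hence the same n(e⁻) = 0.1980 mol) passes through both.
Zn²⁺ + 2e⁻ → Zn, so n(Zn) = 0.1980 / 2 = 0.09900 mol
m(Zn) = 0.09900 × 65.38 = 6.47 g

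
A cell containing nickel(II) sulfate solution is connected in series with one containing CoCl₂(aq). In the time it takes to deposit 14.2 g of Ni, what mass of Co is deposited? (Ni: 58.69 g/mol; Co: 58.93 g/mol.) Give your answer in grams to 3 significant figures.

n(Ni) = 14.2 / 58.69 = 0.2419 mol
Ni²⁺ + 2e⁻ → Ni, so n(e⁻) = 2 × 0.2419 = 0.4838 mol
The cells are in series, so the same charge (and hence the same n(e⁻) = 0.4838 mol) passes through both.
Co²⁺ + 2e⁻ → Co, so n(Co) = 0.4838 / 2 = 0.2419 mol
m(Co) = 0.2419 × 58.93 = 14.3 g

14.3 g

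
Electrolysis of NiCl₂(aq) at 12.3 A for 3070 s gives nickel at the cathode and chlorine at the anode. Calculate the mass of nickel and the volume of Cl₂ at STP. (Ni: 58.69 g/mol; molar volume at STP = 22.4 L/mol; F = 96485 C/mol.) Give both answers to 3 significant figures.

Q = 12.3 × 3070 = 37760 C; n(e⁻) = 37760 / 96485 = 0.3914 mol
Cathode: Ni²⁺ + 2e⁻ → Ni → n(Ni) = 0.3914/2 = 0.1957 mol → 11.5 g
Anode: 2Cl⁻ → Cl₂ + 2e⁻ → n(Cl₂) = 0.3914/2 = 0.1957 mol → 4.38 L

11.5 g Ni; 4.38 L Cl₂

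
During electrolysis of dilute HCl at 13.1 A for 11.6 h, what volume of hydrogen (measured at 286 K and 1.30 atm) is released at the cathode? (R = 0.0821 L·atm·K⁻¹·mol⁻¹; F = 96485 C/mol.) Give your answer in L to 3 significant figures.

Q = It = 13.1 × 41760 = 5.471×10^5 C
n(e⁻) = Q/F = 5.471×10^5/96485 = 5.670 mol
2H⁺ + 2e⁻ → H₂, so n(H₂) = 5.670 / 2 = 2.835 mol
V = nRT/P = 2.835 × 0.0821 × 286 / 1.30 = 51.21 L

51.2 L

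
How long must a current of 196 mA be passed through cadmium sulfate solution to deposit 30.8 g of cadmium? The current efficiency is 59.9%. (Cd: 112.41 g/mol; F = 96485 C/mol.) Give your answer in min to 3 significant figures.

7510 min

n(Cd) = 30.8 / 112.41 = 0.2740 mol
Cd²⁺ + 2e⁻ → Cd, so n(e⁻) = 2 × 0.2740 = 0.5480 mol
Q = 0.5480 × 96485 / 0.599 = 88270 C
t = Q / I = 88270 / 0.196 = 4.504×10^5 s = 7510 min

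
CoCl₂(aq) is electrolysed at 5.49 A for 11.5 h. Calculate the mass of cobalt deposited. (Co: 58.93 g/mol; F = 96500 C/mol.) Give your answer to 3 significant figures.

69.4 g

Q = It = 5.49 × 41400 = 2.273×10^5 C
n(e⁻) = 2.273×10^5 / 96500 = 2.355 mol
Co²⁺ + 2e⁻ → Co, so n(Co) = 2.355 / 2 = 1.178 mol
m = 1.178 × 58.93 = 69.4 g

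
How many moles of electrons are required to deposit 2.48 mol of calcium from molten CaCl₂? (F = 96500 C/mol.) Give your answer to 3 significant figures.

Ca²⁺ + 2e⁻ → Ca, so n(e⁻) = 2 × 2.48 = 4.960 mol

4.96 mol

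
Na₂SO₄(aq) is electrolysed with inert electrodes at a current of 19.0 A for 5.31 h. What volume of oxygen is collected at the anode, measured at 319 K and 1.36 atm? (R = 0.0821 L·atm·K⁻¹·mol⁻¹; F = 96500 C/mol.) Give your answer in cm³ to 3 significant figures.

Q = It = 19.0 × 19116 = 3.632×10^5 C
n(e⁻) = Q/F = 3.632×10^5/96500 = 3.764 mol
2H₂O → O₂ + 4H⁺ + 4e⁻, so n(O₂) = 3.764 / 4 = 0.9410 mol
V = nRT/P = 0.9410 × 0.0821 × 319 / 1.36 = 18.12 L
= 18100 cm³

18100 cm³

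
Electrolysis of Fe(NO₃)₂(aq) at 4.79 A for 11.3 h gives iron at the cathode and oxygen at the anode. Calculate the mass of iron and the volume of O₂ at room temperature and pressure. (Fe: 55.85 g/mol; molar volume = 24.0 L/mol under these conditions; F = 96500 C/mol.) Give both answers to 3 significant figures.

Q = 4.79 × 40680 = 1.949×10^5 C; n(e⁻) = 1.949×10^5 / 96500 = 2.020 mol
Cathode: Fe²⁺ + 2e⁻ → Fe → n(Fe) = 2.020/2 = 1.010 mol → 56.4 g
Anode: 2H₂O → O₂ + 4H⁺ + 4e⁻ → n(O₂) = 2.020/4 = 0.5050 mol → 12.1 L

56.4 g Fe; 12.1 L O₂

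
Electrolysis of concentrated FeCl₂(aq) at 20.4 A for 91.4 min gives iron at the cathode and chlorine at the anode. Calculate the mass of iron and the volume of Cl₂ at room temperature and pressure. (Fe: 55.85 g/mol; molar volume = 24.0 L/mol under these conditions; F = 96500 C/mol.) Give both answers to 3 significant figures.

Q = 20.4 × 5484 = 1.119×10^5 C; n(e⁻) = 1.119×10^5 / 96500 = 1.160 mol
Cathode: Fe²⁺ + 2e⁻ → Fe → n(Fe) = 1.160/2 = 0.5800 mol → 32.4 g
Anode: 2Cl⁻ → Cl₂ + 2e⁻ → n(Cl₂) = 1.160/2 = 0.5800 mol → 13.9 L

32.4 g Fe; 13.9 L Cl₂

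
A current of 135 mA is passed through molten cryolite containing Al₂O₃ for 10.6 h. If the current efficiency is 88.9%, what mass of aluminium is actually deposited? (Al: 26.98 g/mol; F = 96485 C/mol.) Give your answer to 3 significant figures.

Q = 0.135 × 38160 = 5152 C
n(e⁻) = 5152 / 96485 = 0.05340 mol
Al³⁺ + 3e⁻ → Al, so theoretical m(Al) = 0.01780 × 26.98 = 0.4802 g
Actual mass = 88.9% × 0.4802 = 0.427 g

0.427 g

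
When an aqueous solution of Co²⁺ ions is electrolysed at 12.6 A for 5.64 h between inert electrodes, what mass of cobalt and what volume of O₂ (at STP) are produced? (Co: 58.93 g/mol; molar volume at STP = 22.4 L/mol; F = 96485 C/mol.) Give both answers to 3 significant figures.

Q = 12.6 × 20304 = 2.558×10^5 C; n(e⁻) = 2.558×10^5 / 96485 = 2.651 mol
Cathode: Co²⁺ + 2e⁻ → Co → n(Co) = 2.651/2 = 1.326 mol → 78.1 g
Anode: 2H₂O → O₂ + 4H⁺ + 4e⁻ → n(O₂) = 2.651/4 = 0.6628 mol → 14.8 L

78.1 g Co; 14.8 L O₂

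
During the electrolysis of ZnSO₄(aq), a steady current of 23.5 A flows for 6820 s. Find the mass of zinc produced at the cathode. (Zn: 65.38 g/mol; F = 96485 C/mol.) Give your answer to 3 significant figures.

54.3 g

Q = 23.5 A × 6820 s = 1.603×10^5 C
n(e⁻) = 1.603×10^5 / 96485 = 1.661 mol
Zn²⁺ + 2e⁻ → Zn, so n(Zn) = 1.661 / 2 = 0.8305 mol
m = 0.8305 × 65.38 = 54.3 g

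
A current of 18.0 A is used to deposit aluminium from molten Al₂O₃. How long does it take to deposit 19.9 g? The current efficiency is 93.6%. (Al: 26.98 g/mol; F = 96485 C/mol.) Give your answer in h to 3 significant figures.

3.52 h

n(Al) = 19.9 / 26.98 = 0.7376 mol
Al³⁺ + 3e⁻ → Al, so n(e⁻) = 3 × 0.7376 = 2.213 mol
Q = 2.213 × 96485 / 0.936 = 2.281×10^5 C
t = Q / I = 2.281×10^5 / 18.0 = 12670 s = 3.52 h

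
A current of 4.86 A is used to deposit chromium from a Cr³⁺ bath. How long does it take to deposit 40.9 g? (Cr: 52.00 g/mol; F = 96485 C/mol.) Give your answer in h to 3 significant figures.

n(Cr) = 40.9 / 52.00 = 0.7865 mol
Cr³⁺ + 3e⁻ → Cr, so n(e⁻) = 3 × 0.7865 = 2.360 mol
Q = 2.360 × 96485 = 2.277×10^5 C
t = Q / I = 2.277×10^5 / 4.86 = 46850 s = 13.0 h

13.0 h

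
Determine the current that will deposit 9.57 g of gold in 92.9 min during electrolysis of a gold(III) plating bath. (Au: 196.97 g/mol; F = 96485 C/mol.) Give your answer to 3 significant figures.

n(Au) = 9.57 / 196.97 = 0.04859 mol
Au³⁺ + 3e⁻ → Au, so n(e⁻) = 3 × 0.04859 = 0.1458 mol
Q = 0.1458 × 96485 = 14070 C
I = Q / t = 14070 / 5574 s = 2.52 A

2.52 A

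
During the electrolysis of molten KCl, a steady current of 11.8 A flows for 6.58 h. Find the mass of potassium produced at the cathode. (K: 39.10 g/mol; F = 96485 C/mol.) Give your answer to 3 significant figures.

Q = It = 11.8 × 23688 = 2.795×10^5 C
Moles of electrons = 2.795×10^5 / 96485 = 2.897 mol
K⁺ + e⁻ → K, so n(K) = 2.897 mol
m = 2.897 × 39.10 = 113 g

113 g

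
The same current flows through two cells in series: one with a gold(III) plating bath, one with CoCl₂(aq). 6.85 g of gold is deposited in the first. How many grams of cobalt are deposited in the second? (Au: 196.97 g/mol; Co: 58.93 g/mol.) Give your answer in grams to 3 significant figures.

n(Au) = 6.85 / 196.97 = 0.03478 mol
Au³⁺ + 3e⁻ → Au, so n(e⁻) = 3 × 0.03478 = 0.1043 mol
The cells are in series, so the same charge (and hence the same n(e⁻) = 0.1043 mol) passes through both.
Co²⁺ + 2e⁻ → Co, so n(Co) = 0.1043 / 2 = 0.05215 mol
m(Co) = 0.05215 × 58.93 = 3.07 g

3.07 g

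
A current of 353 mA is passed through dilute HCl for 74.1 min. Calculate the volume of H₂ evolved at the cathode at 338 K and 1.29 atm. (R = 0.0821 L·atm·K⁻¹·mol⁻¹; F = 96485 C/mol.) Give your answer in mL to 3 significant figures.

175 mL

Charge passed = 0.353 × 4446 = 1569 C
n(e⁻) = 1569 / 96485 = 0.01626 mol
2H⁺ + 2e⁻ → H₂, so n(H₂) = 0.01626 / 2 = 0.008130 mol
V = nRT/P = 0.008130 × 0.0821 × 338 / 1.29 = 0.1749 L
= 175 mL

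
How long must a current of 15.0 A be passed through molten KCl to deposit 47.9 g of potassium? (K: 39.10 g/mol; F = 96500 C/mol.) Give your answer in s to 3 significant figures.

n(K) = 47.9 / 39.10 = 1.225 mol
K⁺ + e⁻ → K, so n(e⁻) = 1.225 mol
Q = 1.225 × 96500 = 1.182×10^5 C
t = Q / I = 1.182×10^5 / 15.0 = 7880 s

7880 s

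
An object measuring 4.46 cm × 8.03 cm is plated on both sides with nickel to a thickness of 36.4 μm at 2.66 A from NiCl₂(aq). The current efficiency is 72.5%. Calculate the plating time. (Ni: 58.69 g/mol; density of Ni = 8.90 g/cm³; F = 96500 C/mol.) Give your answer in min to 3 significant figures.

Plated area = 2 × 4.46 × 8.03 = 71.63 cm²
Volume = 71.63 × 36.4×10⁻⁴ cm = 0.2607 cm³
m(Ni) = 0.2607 × 8.90 = 2.320 g
n(Ni) = 2.320 / 58.69 = 0.03953 mol; n(e⁻) = 2 × 0.03953 = 0.07906 mol
Q = 0.07906 × 96500 / 0.725 = 10520 C
t = 10520 / 2.66 = 3955 s = 65.9 min

65.9 min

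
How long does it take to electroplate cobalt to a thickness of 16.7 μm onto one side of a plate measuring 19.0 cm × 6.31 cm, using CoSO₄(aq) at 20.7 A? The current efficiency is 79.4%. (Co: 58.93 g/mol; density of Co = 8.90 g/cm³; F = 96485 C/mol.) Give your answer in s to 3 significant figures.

355 s

Plated area = 19.0 × 6.31 = 119.9 cm²
Volume = 119.9 × 16.7×10⁻⁴ cm = 0.2002 cm³
m(Co) = 0.2002 × 8.90 = 1.782 g
n(Co) = 1.782 / 58.93 = 0.03024 mol; n(e⁻) = 2 × 0.03024 = 0.06048 mol
Q = 0.06048 × 96485 / 0.794 = 7349 C
t = 7349 / 20.7 = 355.0 s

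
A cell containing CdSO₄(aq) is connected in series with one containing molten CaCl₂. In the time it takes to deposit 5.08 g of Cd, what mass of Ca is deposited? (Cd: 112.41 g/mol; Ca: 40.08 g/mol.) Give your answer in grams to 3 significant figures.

n(Cd) = 5.08 / 112.41 = 0.04519 mol
Cd²⁺ + 2e⁻ → Cd, so n(e⁻) = 2 × 0.04519 = 0.09038 mol
In series, the same 0.09038 mol of electrons flows through the second cell.
Ca²⁺ + 2e⁻ → Ca, so n(Ca) = 0.09038 / 2 = 0.04519 mol
m(Ca) = 0.04519 × 40.08 = 1.81 g

1.81 g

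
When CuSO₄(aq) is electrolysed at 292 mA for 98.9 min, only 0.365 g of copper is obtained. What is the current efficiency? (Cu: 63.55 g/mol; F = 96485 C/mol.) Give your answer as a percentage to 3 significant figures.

64.0%

Q = 0.292 × 5934 = 1733 C
n(e⁻) = 1733 / 96485 = 0.01796 mol
Cu²⁺ + 2e⁻ → Cu, so theoretical n(Cu) = 0.008980 mol → 0.5707 g
Efficiency = 0.365 / 0.5707 = 0.6396 = 64.0%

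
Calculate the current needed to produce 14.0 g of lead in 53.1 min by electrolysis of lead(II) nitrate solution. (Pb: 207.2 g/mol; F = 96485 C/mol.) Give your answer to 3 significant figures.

n(Pb) = 14.0 / 207.2 = 0.06757 mol
Pb²⁺ + 2e⁻ → Pb, so n(e⁻) = 2 × 0.06757 = 0.1351 mol
Q = 0.1351 × 96485 = 13040 C
I = Q / t = 13040 / 3186 s = 4.09 A

4.09 A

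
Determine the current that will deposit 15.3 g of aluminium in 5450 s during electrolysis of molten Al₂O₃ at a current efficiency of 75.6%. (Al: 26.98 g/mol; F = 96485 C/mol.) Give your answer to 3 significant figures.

39.8 A

n(Al) = 15.3 / 26.98 = 0.5671 mol
Al³⁺ + 3e⁻ → Al, so n(e⁻) = 3 × 0.5671 = 1.701 mol
Q = 1.701 × 96485 / 0.756 = 2.171×10^5 C
I = Q / t = 2.171×10^5 / 5450 s = 39.8 A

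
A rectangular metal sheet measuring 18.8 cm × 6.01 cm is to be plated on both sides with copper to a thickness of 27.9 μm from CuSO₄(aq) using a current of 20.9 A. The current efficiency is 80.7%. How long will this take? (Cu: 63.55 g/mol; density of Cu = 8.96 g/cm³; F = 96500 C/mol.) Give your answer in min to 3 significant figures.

Plated area = 2 × 18.8 × 6.01 = 226.0 cm²
Volume = 226.0 × 27.9×10⁻⁴ cm = 0.6305 cm³
m(Cu) = 0.6305 × 8.96 = 5.649 g
n(Cu) = 5.649 / 63.55 = 0.08889 mol; n(e⁻) = 2 × 0.08889 = 0.1778 mol
Q = 0.1778 × 96500 / 0.807 = 21260 C
t = 21260 / 20.9 = 1017 s = 17.0 min

17.0 min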